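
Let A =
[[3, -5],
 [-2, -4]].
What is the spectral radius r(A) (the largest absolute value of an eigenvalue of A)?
r(A) = (1 + sqrt(89))/2 ≈ 5.217

The eigenvalues of A are the roots of its characteristic polynomial. With M = A (coefficients from the trace and determinant):
  p(λ) = det(λ I - M) = λ^2 + λ - 22.
For λ^2 + λ - 22 the discriminant is 89. It is nonnegative but not a perfect square, so the roots are real and irrational: λ = (-1 ± sqrt(89))/2 ≈ 4.217, -5.217.
Thus the eigenvalues (to 4 decimals) are 4.217 (modulus 4.217); -5.217 (modulus 5.217). The spectral radius is the largest modulus: r(A) = (1 + sqrt(89))/2 ≈ 5.217. (Cross-check: r(A) ≤ ||A||_2 ≈ 6.5309; equality holds whenever A is normal, though it can also hold for some non-normal A.)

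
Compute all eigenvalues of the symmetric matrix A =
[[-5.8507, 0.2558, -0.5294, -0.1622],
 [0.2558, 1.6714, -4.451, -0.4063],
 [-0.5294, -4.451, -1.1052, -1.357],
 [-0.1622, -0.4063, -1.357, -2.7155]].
sigma(A) ≈ {-6, -5, -2, 5}

A is real symmetric, so its spectrum consists of real eigenvalues. Expanding the characteristic polynomial of the displayed matrix gives
  det(λ I - A) = p(λ) = λ^4 + (8)λ^3 + (-13)λ^2 + (-199.9978)λ + (-299.9956).
Solving p(λ) = 0 yields eigenvalues ≈ -6, -5, -2, 5. (A is shown rounded to 4 decimals, so these recover the underlying integer eigenvalues to within that precision.)
Verification: the trace of A = -8 equals the sum of eigenvalues -8, and det(A) ≈ -299.9956 matches the eigenvalue product -300.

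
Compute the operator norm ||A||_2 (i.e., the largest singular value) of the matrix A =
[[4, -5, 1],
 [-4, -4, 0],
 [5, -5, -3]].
||A||_2 ≈ 9.6673 (= sqrt(largest eigenvalue of A^T A))

||A||_2 = sigma_max(A) = sqrt(lambda_max(A^T A)). Form the symmetric matrix M = A^T A =
[[57, -29, -11],
 [-29, 66, 10],
 [-11, 10, 10]].
Its characteristic polynomial (trace, sum of principal 2x2 minors, determinant of M give the coefficients) is
  p(λ) = det(λ I - M) = λ^3 - 133λ^2 + 3930λ - 21904.
No integer candidate from the rational root theorem (±divisors of 21904) is a root, so the roots are irrational. The cubic discriminant is Δ = 17410195556 > 0, so there are three distinct real roots. p(7) = -568 and p(8) = 1536 have opposite signs, so a root lies in (7, 8); Newton's method refines it to λ ≈ 7.2598. p(32) = 432 and p(33) = -1114 have opposite signs, so a root lies in (32, 33); Newton's method refines it to λ ≈ 32.2841. p(93) = -2374 and p(94) = 2912 have opposite signs, so a root lies in (93, 94); Newton's method refines it to λ ≈ 93.456. Check (Vieta): the three roots sum to 133, matching tr M = 133.
So the eigenvalues of A^T A are ≈ 7.2598, 32.2841, 93.456 (all ≥ 0, as they must be for A^T A). The largest is λ_max ≈ 93.456, hence ||A||_2 = sqrt(λ_max) ≈ 9.6673.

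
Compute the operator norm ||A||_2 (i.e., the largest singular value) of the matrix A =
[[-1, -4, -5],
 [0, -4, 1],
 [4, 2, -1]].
||A||_2 ≈ 7.0411 (= sqrt(largest eigenvalue of A^T A))

||A||_2 = sigma_max(A) = sqrt(lambda_max(A^T A)). Form the symmetric matrix M = A^T A =
[[17, 12, 1],
 [12, 36, 14],
 [1, 14, 27]].
Its characteristic polynomial (trace, sum of principal 2x2 minors, determinant of M give the coefficients) is
  p(λ) = det(λ I - M) = λ^3 - 80λ^2 + 1702λ - 9604.
No integer candidate from the rational root theorem (±divisors of 9604) is a root, so the roots are irrational. The cubic discriminant is Δ = 196969456 > 0, so there are three distinct real roots. p(9) = -37 and p(10) = 416 have opposite signs, so a root lies in (9, 10); Newton's method refines it to λ ≈ 9.0738. p(21) = 119 and p(22) = -232 have opposite signs, so a root lies in (21, 22); Newton's method refines it to λ ≈ 21.3492. p(49) = -637 and p(50) = 496 have opposite signs, so a root lies in (49, 50); Newton's method refines it to λ ≈ 49.577. Check (Vieta): the three roots sum to 80, matching tr M = 80.
So the eigenvalues of A^T A are ≈ 9.0738, 21.3492, 49.577 (all ≥ 0, as they must be for A^T A). The largest is λ_max ≈ 49.577, hence ||A||_2 = sqrt(λ_max) ≈ 7.0411.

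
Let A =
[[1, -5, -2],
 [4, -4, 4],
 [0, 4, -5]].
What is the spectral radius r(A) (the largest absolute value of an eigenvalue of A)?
r(A) ≈ 8.0993

The eigenvalues of A are the roots of its characteristic polynomial. With M = A (coefficients from the trace, the sum of principal 2x2 minors, and det A):
  p(λ) = det(λ I - M) = λ^3 + 8λ^2 + 15λ + 128.
No integer candidate from the rational root theorem (±divisors of 128) is a root, so the roots are irrational. The cubic discriminant is Δ = -427132 < 0, so there is one real root and a complex-conjugate pair. p(-9) = -88 and p(-8) = 8 have opposite signs, so a root lies in (-9, -8); Newton's method refines it to λ ≈ -8.0993. Dividing out (λ - (-8.0993)) leaves approximately λ^2 - 0.0993λ + 15.8039. For λ^2 - 0.0993λ + 15.8039 the discriminant is -63.2058. It is negative, so the remaining roots are the complex-conjugate pair λ ≈ 0.0496 ± 3.9751i. Their product equals the constant term, so |λ|^2 ≈ 15.8039 and |λ| ≈ 3.9754.
Thus the eigenvalues (to 4 decimals) are -8.0993 (modulus 8.0993); 0.0496 ± 3.9751i (modulus 3.9754). The spectral radius is the largest modulus: r(A) ≈ 8.0993. (Cross-check: r(A) ≤ ||A||_2 ≈ 9.3145; equality holds whenever A is normal, though it can also hold for some non-normal A.)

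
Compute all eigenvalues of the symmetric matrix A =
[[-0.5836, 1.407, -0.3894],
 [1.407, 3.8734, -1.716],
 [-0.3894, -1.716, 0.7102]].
sigma(A) ≈ {-1, 0, 5}

A is real symmetric, so its spectrum consists of real eigenvalues. Expanding the characteristic polynomial of the displayed matrix gives
  det(λ I - A) = p(λ) = λ^3 + (-4)λ^2 + (-5)λ + (0).
Solving p(λ) = 0 yields eigenvalues ≈ -1, 0, 5. (A is shown rounded to 4 decimals, so these recover the underlying integer eigenvalues to within that precision.)
Verification: the trace of A = 4 equals the sum of eigenvalues 4, and det(A) ≈ 0.0001 matches the eigenvalue product 0.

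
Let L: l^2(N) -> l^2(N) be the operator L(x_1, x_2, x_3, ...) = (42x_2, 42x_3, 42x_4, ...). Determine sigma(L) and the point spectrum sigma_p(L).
sigma(L) = closed disk {z in C : |z| ≤ 42}; sigma_p(L) = open disk {z in C : |z| < 42}

Note L = 42·V where V is the unit left shift (V x)_k = x_{k+1}; so sigma(L) = 42·sigma(V) and ||L|| = 42||V||. ||L x||^2 = 1764sum_{k≥2} |x_k|^2 ≤ 1764||x||^2, with equality on {x : x_1 = 0}, so ||L|| = 42. For any lambda with |lambda| < 42, set r = lambda/42 (|r| < 1); the vector x = (1, r, r^2, ...) is in l^2 and satisfies L x = 42(r, r^2, ...) = lambda x, so lambda is an eigenvalue. On the boundary |lambda| = 42 the geometric series diverges, so no l^2 eigenvector exists, but these lambda lie in the approximate point spectrum. Hence sigma(L) is the closed disk of radius 42 and sigma_p(L) is the open disk.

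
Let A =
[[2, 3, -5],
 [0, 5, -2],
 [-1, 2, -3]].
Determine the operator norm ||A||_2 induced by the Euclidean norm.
||A||_2 ≈ 8.3626 (= sqrt(largest eigenvalue of A^T A))

||A||_2 = sigma_max(A) = sqrt(lambda_max(A^T A)). Form the symmetric matrix M = A^T A =
[[5, 4, -7],
 [4, 38, -31],
 [-7, -31, 38]].
Its characteristic polynomial (trace, sum of principal 2x2 minors, determinant of M give the coefficients) is
  p(λ) = det(λ I - M) = λ^3 - 81λ^2 + 798λ - 1681.
No integer candidate from the rational root theorem (±divisors of 1681) is a root, so the roots are irrational. The cubic discriminant is Δ = 451504449 > 0, so there are three distinct real roots. p(2) = -401 and p(3) = 11 have opposite signs, so a root lies in (2, 3); Newton's method refines it to λ ≈ 2.9678. p(8) = 31 and p(9) = -331 have opposite signs, so a root lies in (8, 9); Newton's method refines it to λ ≈ 8.0995. p(69) = -3751 and p(70) = 279 have opposite signs, so a root lies in (69, 70); Newton's method refines it to λ ≈ 69.9328. Check (Vieta): the three roots sum to 81, matching tr M = 81.
So the eigenvalues of A^T A are ≈ 2.9678, 8.0995, 69.9328 (all ≥ 0, as they must be for A^T A). The largest is λ_max ≈ 69.9328, hence ||A||_2 = sqrt(λ_max) ≈ 8.3626.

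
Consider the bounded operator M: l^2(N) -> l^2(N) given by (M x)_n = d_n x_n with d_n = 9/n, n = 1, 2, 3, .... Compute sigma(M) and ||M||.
sigma(M) = {9/n : n ≥ 1} ∪ {0}; ||M|| = 9

A bounded diagonal operator on l^2 with diagonal entries d_n has spectrum equal to the closure of {d_n : n ≥ 1}: every d_n is an eigenvalue (with eigenvector e_n), so {d_n} ⊂ sigma(M); the spectrum is closed, so its closure is too; and for lambda not in the closure, (M - lambda I) has bounded inverse (the diagonal entries 1/(d_n - lambda) are bounded). For our sequence d_n = 9/n, n = 1, 2, 3, ...:
  - {d_n} = {9/n : n ≥ 1}; the only limit point is 0
  - closure = {9/n : n ≥ 1} ∪ {0}
For the norm: a diagonal operator has ||M|| = sup_n |d_n|. Here d_n = 9/n is positive and decreasing, so sup_n |d_n| = d_1 = 9. So ||M|| = 9.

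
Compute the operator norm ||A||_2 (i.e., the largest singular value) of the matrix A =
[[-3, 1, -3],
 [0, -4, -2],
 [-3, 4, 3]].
||A||_2 ≈ 7.0868 (= sqrt(largest eigenvalue of A^T A))

||A||_2 = sigma_max(A) = sqrt(lambda_max(A^T A)). Form the symmetric matrix M = A^T A =
[[18, -15, 0],
 [-15, 33, 17],
 [0, 17, 22]].
Its characteristic polynomial (trace, sum of principal 2x2 minors, determinant of M give the coefficients) is
  p(λ) = det(λ I - M) = λ^3 - 73λ^2 + 1202λ - 2916.
No integer candidate from the rational root theorem (±divisors of 2916) is a root, so the roots are irrational. The cubic discriminant is Δ = 591278132 > 0, so there are three distinct real roots. p(2) = -796 and p(3) = 60 have opposite signs, so a root lies in (2, 3); Newton's method refines it to λ ≈ 2.9246. p(19) = 428 and p(20) = -76 have opposite signs, so a root lies in (19, 20); Newton's method refines it to λ ≈ 19.8527. p(50) = -316 and p(51) = 1164 have opposite signs, so a root lies in (50, 51); Newton's method refines it to λ ≈ 50.2227. Check (Vieta): the three roots sum to 73, matching tr M = 73.
So the eigenvalues of A^T A are ≈ 2.9246, 19.8527, 50.2227 (all ≥ 0, as they must be for A^T A). The largest is λ_max ≈ 50.2227, hence ||A||_2 = sqrt(λ_max) ≈ 7.0868.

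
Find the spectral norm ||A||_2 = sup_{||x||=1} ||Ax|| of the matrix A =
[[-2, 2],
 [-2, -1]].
||A||_2 = 3 (= sqrt(largest eigenvalue of A^T A))

||A||_2 = sigma_max(A) = sqrt(lambda_max(A^T A)). Form the symmetric matrix M = A^T A =
[[8, -2],
 [-2, 5]].
Its characteristic polynomial (trace, determinant of M give the coefficients) is
  p(λ) = det(λ I - M) = λ^2 - 13λ + 36.
For λ^2 - 13λ + 36 the discriminant is 25. It is a perfect square (5^2), so the roots are rational: λ = (13 ± 5)/2 = 9, 4.
So the eigenvalues of A^T A are ≈ 4, 9 (all ≥ 0, as they must be for A^T A). The largest is λ_max = 9, hence ||A||_2 = sqrt(λ_max) = 3.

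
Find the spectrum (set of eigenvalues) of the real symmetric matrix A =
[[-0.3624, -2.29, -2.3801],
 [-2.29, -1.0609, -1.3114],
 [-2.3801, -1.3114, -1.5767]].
sigma(A) ≈ {-5, 0, 2}

A is real symmetric, so its spectrum consists of real eigenvalues. Expanding the characteristic polynomial of the displayed matrix gives
  det(λ I - A) = p(λ) = λ^3 + (3)λ^2 + (-10)λ + (0).
Solving p(λ) = 0 yields eigenvalues ≈ -5, 0, 2. (A is shown rounded to 4 decimals, so these recover the underlying integer eigenvalues to within that precision.)
Verification: the trace of A = -3 equals the sum of eigenvalues -3, and det(A) ≈ -0.0001 matches the eigenvalue product 0.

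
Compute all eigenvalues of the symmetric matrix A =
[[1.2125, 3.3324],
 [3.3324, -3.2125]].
sigma(A) ≈ {-5, 3}

A is real symmetric, so its spectrum consists of real eigenvalues. Expanding the characteristic polynomial of the displayed matrix gives
  det(λ I - A) = p(λ) = λ^2 + (2)λ + (-15).
Solving p(λ) = 0 yields eigenvalues ≈ -5, 3. (A is shown rounded to 4 decimals, so these recover the underlying integer eigenvalues to within that precision.)
Verification: the trace of A = -2 equals the sum of eigenvalues -2, and det(A) ≈ -15.0000 matches the eigenvalue product -15.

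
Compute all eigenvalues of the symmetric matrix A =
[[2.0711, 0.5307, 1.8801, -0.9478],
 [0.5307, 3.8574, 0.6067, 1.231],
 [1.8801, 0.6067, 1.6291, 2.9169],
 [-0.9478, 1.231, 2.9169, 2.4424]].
sigma(A) ≈ {-2, 3, 6} (3 with multiplicity 2)

A is real symmetric, so its spectrum consists of real eigenvalues. Expanding the characteristic polynomial of the displayed matrix gives
  det(λ I - A) = p(λ) = λ^4 + (-10)λ^3 + (21)λ^2 + (36.0036)λ + (-108.0051).
Solving p(λ) = 0 yields eigenvalues ≈ -2, 3, 3, 6. (A is shown rounded to 4 decimals, so these recover the underlying integer eigenvalues to within that precision.)
Verification: the trace of A = 10 equals the sum of eigenvalues 10, and det(A) ≈ -108.0051 matches the eigenvalue product -108.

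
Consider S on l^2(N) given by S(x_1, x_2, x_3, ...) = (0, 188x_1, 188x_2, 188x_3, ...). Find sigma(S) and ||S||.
sigma(S) = closed disk {z in C : |z| ≤ 188}; ||S|| = 188

Note S = 188·U where U is the unit right shift (U x)_k = x_{k-1} (with x_0 := 0); so ||S|| = 188||U|| and sigma(S) = 188·sigma(U). ||S x||^2 = sum_{k≥1} |188x_k|^2 = 35344||x||^2, so ||S|| = 188 and sigma(S) ⊂ {|z| ≤ 188}. For any |lambda| < 188, the equation (S - lambda I) x = 0 forces x_1 = 0, then 188x_k = lambda x_{k+1} ⇒ x = 0, so S has no eigenvalues. But (S - lambda I) is not surjective for |lambda| < 188: solving (S - lambda I) x = e_1 would require x_n proportional to (lambda/188)^(-n), which is not in l^2. So every |lambda| < 188 lies in the residual spectrum. The boundary |lambda| = 188 is in the approximate point spectrum (the spectrum is closed). Hence sigma(S) is the closed disk of radius 188.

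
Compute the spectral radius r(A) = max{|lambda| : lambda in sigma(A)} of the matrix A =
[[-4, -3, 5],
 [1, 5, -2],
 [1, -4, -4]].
r(A) ≈ 6.7117

The eigenvalues of A are the roots of its characteristic polynomial. With M = A (coefficients from the trace, the sum of principal 2x2 minors, and det A):
  p(λ) = det(λ I - M) = λ^3 + 3λ^2 - 34λ - 61.
No integer candidate from the rational root theorem (±divisors of 61) is a root, so the roots are irrational. The cubic discriminant is Δ = 185737 > 0, so there are three distinct real roots. p(-7) = -19 and p(-6) = 35 have opposite signs, so a root lies in (-7, -6); Newton's method refines it to λ ≈ -6.7117. p(-2) = 11 and p(-1) = -25 have opposite signs, so a root lies in (-2, -1); Newton's method refines it to λ ≈ -1.6843. p(5) = -31 and p(6) = 59 have opposite signs, so a root lies in (5, 6); Newton's method refines it to λ ≈ 5.396. Check (Vieta): the three roots sum to -3, matching tr M = -3.
Thus the eigenvalues (to 4 decimals) are -6.7117 (modulus 6.7117); -1.6843 (modulus 1.6843); 5.396 (modulus 5.396). The spectral radius is the largest modulus: r(A) ≈ 6.7117. (Cross-check: r(A) ≤ ||A||_2 ≈ 8.427; equality holds whenever A is normal, though it can also hold for some non-normal A.)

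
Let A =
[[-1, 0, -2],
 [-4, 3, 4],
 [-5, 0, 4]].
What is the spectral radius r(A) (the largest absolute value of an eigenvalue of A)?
r(A) = (3 + sqrt(65))/2 ≈ 5.5311

The eigenvalues of A are the roots of its characteristic polynomial. With M = A (coefficients from the trace, the sum of principal 2x2 minors, and det A):
  p(λ) = det(λ I - M) = λ^3 - 6λ^2 - 5λ + 42.
By the rational root theorem any rational root is an integer divisor of 42. Testing λ = 3: p(3) = 27 - 54 - 15 + 42 = 0, so λ = 3 is a root. Dividing out (λ - 3) leaves p(λ) = (λ - 3)(λ^2 - 3λ - 14). For λ^2 - 3λ - 14 the discriminant is 65. It is nonnegative but not a perfect square, so the roots are real and irrational: λ = (3 ± sqrt(65))/2 ≈ 5.5311, -2.5311.
Thus the eigenvalues (to 4 decimals) are 5.5311 (modulus 5.5311); -2.5311 (modulus 2.5311); 3 (modulus 3). The spectral radius is the largest modulus: r(A) = (3 + sqrt(65))/2 ≈ 5.5311. (Cross-check: r(A) ≤ ||A||_2 ≈ 8.7942; equality holds whenever A is normal, though it can also hold for some non-normal A.)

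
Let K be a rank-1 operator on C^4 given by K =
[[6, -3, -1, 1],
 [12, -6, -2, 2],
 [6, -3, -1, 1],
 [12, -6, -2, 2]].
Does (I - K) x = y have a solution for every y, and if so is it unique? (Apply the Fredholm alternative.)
(I - K) is singular (det(I - K) = 0, i.e. 1 ∈ sigma(K)). (I - K) x = y is solvable iff y ⊥ ker((I - K)^*) = span{(6, -3, -1, 1)}, i.e. iff 6y_1 - 3y_2 - y_3 + y_4 = 0. When solvable, the solutions are x = y + c·(1, 2, 1, 2), c arbitrary (ker(I - K) = span{(1, 2, 1, 2)}, dimension 1).

K has rank 1, so it is an outer product K = u v^T: every row of K is a multiple of one row vector. Reading off the entries, u = (1, 2, 1, 2) and v = (6, -3, -1, 1) (row i of K equals u_i·v^T). A rank-one matrix u v^T satisfies K u = u (v·u) and kills the (3)-dimensional subspace v^⊥, so its characteristic polynomial is lambda^3 (lambda - v·u) with v·u = tr K = 1. Hence the eigenvalues of I - K are 1 (multiplicity 3) and 1 - (1) = 0, so det(I - K) = 0. (Direct check: I - K =
[[-5, 3, 1, -1],
 [-12, 7, 2, -2],
 [-6, 3, 2, -1],
 [-12, 6, 2, -1]]
has determinant 0.) So 1 is an eigenvalue of K and (I - K) is not invertible. The finite-dimensional Fredholm alternative says: either (I - K) is invertible, or ker(I - K) ≠ {0} and then range(I - K) = ker((I - K)^*)^⊥, with dim ker(I - K) = dim ker((I - K)^*). We are in the second case, so we need both kernels. Kernel of I - K: (I - K) u = u - u (v·u) = u - u = 0, so ker(I - K) = span{u} = span{(1, 2, 1, 2)} (it is exactly 1-dimensional because rank(I - K) = 3). Kernel of the adjoint: K is real, so (I - K)^* = I - K^T = I - v u^T, and (I - v u^T) v = v - v (u·v) = 0; hence ker((I - K)^*) = span{v} = span{(6, -3, -1, 1)}. Therefore (I - K) x = y is solvable iff <y, v> = 0, i.e. iff 6y_1 - 3y_2 - y_3 + y_4 = 0. When this holds, K y = u (v·y) = 0, so (I - K) y = y and x = y is a particular solution; the full solution set is the line x = y + c·u = y + c·(1, 2, 1, 2), c ∈ C.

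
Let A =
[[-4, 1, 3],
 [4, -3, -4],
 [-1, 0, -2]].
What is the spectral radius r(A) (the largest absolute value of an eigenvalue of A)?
r(A) = (6 + sqrt(8))/2 ≈ 4.4142

The eigenvalues of A are the roots of its characteristic polynomial. With M = A (coefficients from the trace, the sum of principal 2x2 minors, and det A):
  p(λ) = det(λ I - M) = λ^3 + 9λ^2 + 25λ + 21.
By the rational root theorem any rational root is an integer divisor of 21. Testing λ = -3: p(-3) = -27 + 81 - 75 + 21 = 0, so λ = -3 is a root. Dividing out (λ + 3) leaves p(λ) = (λ + 3)(λ^2 + 6λ + 7). For λ^2 + 6λ + 7 the discriminant is 8. It is nonnegative but not a perfect square, so the roots are real and irrational: λ = (-6 ± sqrt(8))/2 ≈ -1.5858, -4.4142.
Thus the eigenvalues (to 4 decimals) are -1.5858 (modulus 1.5858); -4.4142 (modulus 4.4142); -3 (modulus 3). The spectral radius is the largest modulus: r(A) = (6 + sqrt(8))/2 ≈ 4.4142. (Cross-check: r(A) ≤ ||A||_2 ≈ 8.1062; equality holds whenever A is normal, though it can also hold for some non-normal A.)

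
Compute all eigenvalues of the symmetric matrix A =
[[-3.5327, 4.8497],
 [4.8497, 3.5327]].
sigma(A) ≈ {-6, 6}

A is real symmetric, so its spectrum consists of real eigenvalues. Expanding the characteristic polynomial of the displayed matrix gives
  det(λ I - A) = p(λ) = λ^2 + (0)λ + (-36).
Solving p(λ) = 0 yields eigenvalues ≈ -6, 6. (A is shown rounded to 4 decimals, so these recover the underlying integer eigenvalues to within that precision.)
Verification: the trace of A = 0 equals the sum of eigenvalues 0, and det(A) ≈ -35.9996 matches the eigenvalue product -36.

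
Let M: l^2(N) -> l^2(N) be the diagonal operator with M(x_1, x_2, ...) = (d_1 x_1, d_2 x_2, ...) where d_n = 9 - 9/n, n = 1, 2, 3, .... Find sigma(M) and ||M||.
sigma(M) = {9 - 9/n : n ≥ 1} ∪ {9}; ||M|| = 9

A bounded diagonal operator on l^2 with diagonal entries d_n has spectrum equal to the closure of {d_n : n ≥ 1}: every d_n is an eigenvalue (with eigenvector e_n), so {d_n} ⊂ sigma(M); the spectrum is closed, so its closure is too; and for lambda not in the closure, (M - lambda I) has bounded inverse (the diagonal entries 1/(d_n - lambda) are bounded). For our sequence d_n = 9 - 9/n, n = 1, 2, 3, ...:
  - {d_n} = {9 - 9/n : n ≥ 1}; the only limit point is 9
  - closure = {9 - 9/n : n ≥ 1} ∪ {9}
For the norm: a diagonal operator has ||M|| = sup_n |d_n|. Here d_n = 9 - 9/n increases monotonically from d_1 = 0 toward 9, with all terms in [0, 9); so sup_n |d_n| = 9 (the supremum is the limit, not attained). So ||M|| = 9.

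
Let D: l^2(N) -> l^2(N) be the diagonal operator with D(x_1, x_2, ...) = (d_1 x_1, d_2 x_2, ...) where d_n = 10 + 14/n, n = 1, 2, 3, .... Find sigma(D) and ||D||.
sigma(D) = {10 + 14/n : n ≥ 1} ∪ {10}; ||D|| = 24

A bounded diagonal operator on l^2 with diagonal entries d_n has spectrum equal to the closure of {d_n : n ≥ 1}: every d_n is an eigenvalue (with eigenvector e_n), so {d_n} ⊂ sigma(D); the spectrum is closed, so its closure is too; and for lambda not in the closure, (D - lambda I) has bounded inverse (the diagonal entries 1/(d_n - lambda) are bounded). For our sequence d_n = 10 + 14/n, n = 1, 2, 3, ...:
  - {d_n} = {10 + 14/n : n ≥ 1}; the only limit point is 10
  - closure = {10 + 14/n : n ≥ 1} ∪ {10}
For the norm: a diagonal operator has ||D|| = sup_n |d_n|. Here d_n = 10 + 14/n is positive and decreasing, so sup_n |d_n| = d_1 = 10 + 14 = 24. So ||D|| = 24.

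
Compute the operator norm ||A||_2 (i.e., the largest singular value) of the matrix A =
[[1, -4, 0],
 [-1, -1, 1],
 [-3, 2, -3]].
||A||_2 ≈ 5.5857 (= sqrt(largest eigenvalue of A^T A))

||A||_2 = sigma_max(A) = sqrt(lambda_max(A^T A)). Form the symmetric matrix M = A^T A =
[[11, -9, 8],
 [-9, 21, -7],
 [8, -7, 10]].
Its characteristic polynomial (trace, sum of principal 2x2 minors, determinant of M give the coefficients) is
  p(λ) = det(λ I - M) = λ^3 - 42λ^2 + 357λ - 625.
No integer candidate from the rational root theorem (±divisors of 625) is a root, so the roots are irrational. The cubic discriminant is Δ = 15738489 > 0, so there are three distinct real roots. p(2) = -71 and p(3) = 95 have opposite signs, so a root lies in (2, 3); Newton's method refines it to λ ≈ 2.3786. p(8) = 55 and p(9) = -85 have opposite signs, so a root lies in (8, 9); Newton's method refines it to λ ≈ 8.4217. p(31) = -129 and p(32) = 559 have opposite signs, so a root lies in (31, 32); Newton's method refines it to λ ≈ 31.1996. Check (Vieta): the three roots sum to 42, matching tr M = 42.
So the eigenvalues of A^T A are ≈ 2.3786, 8.4217, 31.1996 (all ≥ 0, as they must be for A^T A). The largest is λ_max ≈ 31.1996, hence ||A||_2 = sqrt(λ_max) ≈ 5.5857.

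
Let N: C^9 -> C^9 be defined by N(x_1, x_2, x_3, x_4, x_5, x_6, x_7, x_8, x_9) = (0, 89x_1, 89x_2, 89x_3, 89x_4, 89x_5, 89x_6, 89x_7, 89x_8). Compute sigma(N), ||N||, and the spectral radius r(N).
sigma(N) = {0}; ||N|| = 89; r(N) = 0. (N is nilpotent with N^9 = 0.)

On C^9, N is a strictly lower-triangular matrix with 89 on the subdiagonal and zeros elsewhere, so its characteristic polynomial is lambda^9 and every eigenvalue is 0: sigma(N) = {0}. For the operator norm, N e_i = 89e_{i+1} for i = 1, ..., 8 and N e_9 = 0, so the singular values of N are 89 (with multiplicity 8) and 0; hence ||N|| = 89. The spectral radius r(N) = max|lambda| = 0. Note ||N|| > r(N) — characteristic of non-normal nilpotent operators. Indeed N^9 = 0.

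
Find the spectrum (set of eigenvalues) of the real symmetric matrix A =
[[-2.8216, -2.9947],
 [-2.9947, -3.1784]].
sigma(A) ≈ {-6, 0}

A is real symmetric, so its spectrum consists of real eigenvalues. Expanding the characteristic polynomial of the displayed matrix gives
  det(λ I - A) = p(λ) = λ^2 + (6)λ + (0).
Solving p(λ) = 0 yields eigenvalues ≈ -6, 0. (A is shown rounded to 4 decimals, so these recover the underlying integer eigenvalues to within that precision.)
Verification: the trace of A = -6 equals the sum of eigenvalues -6, and det(A) ≈ -0.0001 matches the eigenvalue product 0.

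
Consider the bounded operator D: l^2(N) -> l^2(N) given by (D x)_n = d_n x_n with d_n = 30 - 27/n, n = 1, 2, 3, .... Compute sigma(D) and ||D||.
sigma(D) = {30 - 27/n : n ≥ 1} ∪ {30}; ||D|| = 30

A bounded diagonal operator on l^2 with diagonal entries d_n has spectrum equal to the closure of {d_n : n ≥ 1}: every d_n is an eigenvalue (with eigenvector e_n), so {d_n} ⊂ sigma(D); the spectrum is closed, so its closure is too; and for lambda not in the closure, (D - lambda I) has bounded inverse (the diagonal entries 1/(d_n - lambda) are bounded). For our sequence d_n = 30 - 27/n, n = 1, 2, 3, ...:
  - {d_n} = {30 - 27/n : n ≥ 1}; the only limit point is 30
  - closure = {30 - 27/n : n ≥ 1} ∪ {30}
For the norm: a diagonal operator has ||D|| = sup_n |d_n|. Here d_n = 30 - 27/n increases monotonically from d_1 = 3 toward 30, with all terms in [3, 30); so sup_n |d_n| = 30 (the supremum is the limit, not attained). So ||D|| = 30.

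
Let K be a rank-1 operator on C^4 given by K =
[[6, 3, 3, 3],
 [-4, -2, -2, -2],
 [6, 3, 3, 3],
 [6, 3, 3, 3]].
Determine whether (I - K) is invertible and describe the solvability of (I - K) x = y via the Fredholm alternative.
(I - K) is invertible (det(I - K) = -9 ≠ 0), so for every y in C^4 the equation (I - K) x = y has a unique solution.

K has rank 1, so it is an outer product K = u v^T: every row of K is a multiple of one row vector. Reading off the entries, u = (-3, 2, -3, -3) and v = (-2, -1, -1, -1) (row i of K equals u_i·v^T). A rank-one matrix u v^T satisfies K u = u (v·u) and kills the (3)-dimensional subspace v^⊥, so its characteristic polynomial is lambda^3 (lambda - v·u) with v·u = tr K = 10. Hence the eigenvalues of I - K are 1 (multiplicity 3) and 1 - (10) = -9, so det(I - K) = -9. (Direct check: I - K =
[[-5, -3, -3, -3],
 [4, 3, 2, 2],
 [-6, -3, -2, -3],
 [-6, -3, -3, -2]]
has determinant -9.) The finite-dimensional Fredholm alternative says: either (I - K) is invertible, or ker(I - K) ≠ {0} and then range(I - K) = ker((I - K)^*)^⊥, with dim ker(I - K) = dim ker((I - K)^*). Since det(I - K) ≠ 0, 1 is not an eigenvalue of K and ker(I - K) = {0}, so we are in the first case: for every y there is a unique x = (I - K)^(-1) y. Explicitly, by the Sherman–Morrison formula, (I - u v^T)^(-1) = I + u v^T/(1 - v·u), i.e. (I - K)^(-1) = I + K/(-9).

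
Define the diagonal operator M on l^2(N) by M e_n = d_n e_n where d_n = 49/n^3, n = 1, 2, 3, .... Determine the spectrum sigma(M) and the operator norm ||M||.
sigma(M) = {49/n^3 : n ≥ 1} ∪ {0}; ||M|| = 49

A bounded diagonal operator on l^2 with diagonal entries d_n has spectrum equal to the closure of {d_n : n ≥ 1}: every d_n is an eigenvalue (with eigenvector e_n), so {d_n} ⊂ sigma(M); the spectrum is closed, so its closure is too; and for lambda not in the closure, (M - lambda I) has bounded inverse (the diagonal entries 1/(d_n - lambda) are bounded). For our sequence d_n = 49/n^3, n = 1, 2, 3, ...:
  - {d_n} = {49/n^3 : n ≥ 1}; the only limit point is 0
  - closure = {49/n^3 : n ≥ 1} ∪ {0}
For the norm: a diagonal operator has ||M|| = sup_n |d_n|. Here d_n = 49/n^3 is positive and decreasing, so sup_n |d_n| = d_1 = 49. So ||M|| = 49.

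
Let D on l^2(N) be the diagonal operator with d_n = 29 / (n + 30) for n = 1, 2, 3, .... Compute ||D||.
||D|| = 29/31 (attained at n = 1)

For D diagonal, ||D|| = sup_n |d_n| = sup_n 29/(n + 30). This is positive and strictly decreasing in n, so the supremum is attained at n = 1: d_1 = 29/(1 + 30) = 29/31. Hence ||D|| = 29/31.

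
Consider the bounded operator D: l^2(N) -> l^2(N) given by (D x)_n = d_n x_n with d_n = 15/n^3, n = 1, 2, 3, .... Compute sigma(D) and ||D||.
sigma(D) = {15/n^3 : n ≥ 1} ∪ {0}; ||D|| = 15

A bounded diagonal operator on l^2 with diagonal entries d_n has spectrum equal to the closure of {d_n : n ≥ 1}: every d_n is an eigenvalue (with eigenvector e_n), so {d_n} ⊂ sigma(D); the spectrum is closed, so its closure is too; and for lambda not in the closure, (D - lambda I) has bounded inverse (the diagonal entries 1/(d_n - lambda) are bounded). For our sequence d_n = 15/n^3, n = 1, 2, 3, ...:
  - {d_n} = {15/n^3 : n ≥ 1}; the only limit point is 0
  - closure = {15/n^3 : n ≥ 1} ∪ {0}
For the norm: a diagonal operator has ||D|| = sup_n |d_n|. Here d_n = 15/n^3 is positive and decreasing, so sup_n |d_n| = d_1 = 15. So ||D|| = 15.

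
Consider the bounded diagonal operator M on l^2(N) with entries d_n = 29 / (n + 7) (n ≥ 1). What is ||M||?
||M|| = 29/8 (attained at n = 1)

For M diagonal, ||M|| = sup_n |d_n| = sup_n 29/(n + 7). This is positive and strictly decreasing in n, so the supremum is attained at n = 1: d_1 = 29/(1 + 7) = 29/8. Hence ||M|| = 29/8.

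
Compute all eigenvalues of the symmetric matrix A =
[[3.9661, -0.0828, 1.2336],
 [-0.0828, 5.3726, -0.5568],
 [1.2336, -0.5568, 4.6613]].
sigma(A) ≈ {3, 5, 6}

A is real symmetric, so its spectrum consists of real eigenvalues. Expanding the characteristic polynomial of the displayed matrix gives
  det(λ I - A) = p(λ) = λ^3 + (-14)λ^2 + (63)λ + (-90).
Solving p(λ) = 0 yields eigenvalues ≈ 3, 5, 6. (A is shown rounded to 4 decimals, so these recover the underlying integer eigenvalues to within that precision.)
Verification: the trace of A = 14 equals the sum of eigenvalues 14, and det(A) ≈ 90.0006 matches the eigenvalue product 90.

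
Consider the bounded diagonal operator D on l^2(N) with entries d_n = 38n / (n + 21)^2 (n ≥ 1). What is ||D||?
||D|| = 19/42 (attained at n = 21)

For D diagonal, ||D|| = sup_n |d_n|. Treat f(x) = 38x / (x + 21)^2 for real x > 0. By the quotient rule, f'(x) = 38(21 - x)/(x + 21)^3, which is positive for x < 21 and negative for x > 21. So f has a unique maximum at x = 21, and since 21 is a positive integer, the supremum over n ≥ 1 is attained at n = 21: d_21 = 38·21/(21 + 21)^2 = 38·21/1764 = 19/42. Hence ||D|| = 19/42.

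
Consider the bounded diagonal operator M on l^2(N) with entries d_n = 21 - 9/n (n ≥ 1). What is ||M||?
||M|| = 21

For a diagonal operator on l^2 with entries d_n, ||M|| = sup_n |d_n|. Here d_1 = 12, d_2 = 33/2, ..., and d_n = 21 - 9/n increases monotonically toward 21. All terms lie in [12, 21), so |d_n| = d_n and the supremum is the limit 21, which is not attained by any individual d_n. Hence ||M|| = 21.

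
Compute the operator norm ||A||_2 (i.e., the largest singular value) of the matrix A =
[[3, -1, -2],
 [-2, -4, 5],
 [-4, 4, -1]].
||A||_2 ≈ 7.3179 (= sqrt(largest eigenvalue of A^T A))

||A||_2 = sigma_max(A) = sqrt(lambda_max(A^T A)). Form the symmetric matrix M = A^T A =
[[29, -11, -12],
 [-11, 33, -22],
 [-12, -22, 30]].
Its characteristic polynomial (trace, sum of principal 2x2 minors, determinant of M give the coefficients) is
  p(λ) = det(λ I - M) = λ^3 - 92λ^2 + 2068λ - 484.
No integer candidate from the rational root theorem (±divisors of 484) is a root, so the roots are irrational. The cubic discriminant is Δ = 964757200 > 0, so there are three distinct real roots. p(0) = -484 and p(1) = 1493 have opposite signs, so a root lies in (0, 1); Newton's method refines it to λ ≈ 0.2365. p(38) = 124 and p(39) = -445 have opposite signs, so a root lies in (38, 39); Newton's method refines it to λ ≈ 38.2111. p(53) = -431 and p(54) = 380 have opposite signs, so a root lies in (53, 54); Newton's method refines it to λ ≈ 53.5523. Check (Vieta): the three roots sum to 92, matching tr M = 92.
So the eigenvalues of A^T A are ≈ 0.2365, 38.2111, 53.5523 (all ≥ 0, as they must be for A^T A). The largest is λ_max ≈ 53.5523, hence ||A||_2 = sqrt(λ_max) ≈ 7.3179.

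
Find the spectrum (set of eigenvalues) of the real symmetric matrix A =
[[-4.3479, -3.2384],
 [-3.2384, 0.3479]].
sigma(A) ≈ {-6, 2}

A is real symmetric, so its spectrum consists of real eigenvalues. Expanding the characteristic polynomial of the displayed matrix gives
  det(λ I - A) = p(λ) = λ^2 + (4)λ + (-12).
Solving p(λ) = 0 yields eigenvalues ≈ -6, 2. (A is shown rounded to 4 decimals, so these recover the underlying integer eigenvalues to within that precision.)
Verification: the trace of A = -4 equals the sum of eigenvalues -4, and det(A) ≈ -11.9999 matches the eigenvalue product -12.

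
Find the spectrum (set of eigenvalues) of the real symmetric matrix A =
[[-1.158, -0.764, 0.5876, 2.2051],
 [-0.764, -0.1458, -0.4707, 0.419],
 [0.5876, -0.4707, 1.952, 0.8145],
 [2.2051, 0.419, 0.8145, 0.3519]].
sigma(A) ≈ {-3, 0, 1, 3}

A is real symmetric, so its spectrum consists of real eigenvalues. Expanding the characteristic polynomial of the displayed matrix gives
  det(λ I - A) = p(λ) = λ^4 + (-1)λ^3 + (-9)λ^2 + (9)λ + (0).
Solving p(λ) = 0 yields eigenvalues ≈ -3, 0, 1, 3. (A is shown rounded to 4 decimals, so these recover the underlying integer eigenvalues to within that precision.)
Verification: the trace of A = 1 equals the sum of eigenvalues 1, and det(A) ≈ -0.0001 matches the eigenvalue product 0.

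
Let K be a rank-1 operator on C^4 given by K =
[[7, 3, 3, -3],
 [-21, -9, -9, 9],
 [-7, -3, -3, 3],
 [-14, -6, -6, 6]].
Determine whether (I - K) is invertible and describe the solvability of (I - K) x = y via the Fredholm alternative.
(I - K) is singular (det(I - K) = 0, i.e. 1 ∈ sigma(K)). (I - K) x = y is solvable iff y ⊥ ker((I - K)^*) = span{(7, 3, 3, -3)}, i.e. iff 7y_1 + 3y_2 + 3y_3 - 3y_4 = 0. When solvable, the solutions are x = y + c·(1, -3, -1, -2), c arbitrary (ker(I - K) = span{(1, -3, -1, -2)}, dimension 1).

K has rank 1, so it is an outer product K = u v^T: every row of K is a multiple of one row vector. Reading off the entries, u = (1, -3, -1, -2) and v = (7, 3, 3, -3) (row i of K equals u_i·v^T). A rank-one matrix u v^T satisfies K u = u (v·u) and kills the (3)-dimensional subspace v^⊥, so its characteristic polynomial is lambda^3 (lambda - v·u) with v·u = tr K = 1. Hence the eigenvalues of I - K are 1 (multiplicity 3) and 1 - (1) = 0, so det(I - K) = 0. (Direct check: I - K =
[[-6, -3, -3, 3],
 [21, 10, 9, -9],
 [7, 3, 4, -3],
 [14, 6, 6, -5]]
has determinant 0.) So 1 is an eigenvalue of K and (I - K) is not invertible. The finite-dimensional Fredholm alternative says: either (I - K) is invertible, or ker(I - K) ≠ {0} and then range(I - K) = ker((I - K)^*)^⊥, with dim ker(I - K) = dim ker((I - K)^*). We are in the second case, so we need both kernels. Kernel of I - K: (I - K) u = u - u (v·u) = u - u = 0, so ker(I - K) = span{u} = span{(1, -3, -1, -2)} (it is exactly 1-dimensional because rank(I - K) = 3). Kernel of the adjoint: K is real, so (I - K)^* = I - K^T = I - v u^T, and (I - v u^T) v = v - v (u·v) = 0; hence ker((I - K)^*) = span{v} = span{(7, 3, 3, -3)}. Therefore (I - K) x = y is solvable iff <y, v> = 0, i.e. iff 7y_1 + 3y_2 + 3y_3 - 3y_4 = 0. When this holds, K y = u (v·y) = 0, so (I - K) y = y and x = y is a particular solution; the full solution set is the line x = y + c·u = y + c·(1, -3, -1, -2), c ∈ C.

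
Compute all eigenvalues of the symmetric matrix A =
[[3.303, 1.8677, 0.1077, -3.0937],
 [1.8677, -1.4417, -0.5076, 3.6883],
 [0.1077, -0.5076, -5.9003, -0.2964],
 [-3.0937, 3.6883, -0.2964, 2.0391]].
sigma(A) ≈ {-6, -5, 3, 6}

A is real symmetric, so its spectrum consists of real eigenvalues. Expanding the characteristic polynomial of the displayed matrix gives
  det(λ I - A) = p(λ) = λ^4 + (2)λ^3 + (-51)λ^2 + (-71.9981)λ + (539.9914).
Solving p(λ) = 0 yields eigenvalues ≈ -6, -5, 3, 6. (A is shown rounded to 4 decimals, so these recover the underlying integer eigenvalues to within that precision.)
Verification: the trace of A = -2 equals the sum of eigenvalues -2, and det(A) ≈ 539.9914 matches the eigenvalue product 540.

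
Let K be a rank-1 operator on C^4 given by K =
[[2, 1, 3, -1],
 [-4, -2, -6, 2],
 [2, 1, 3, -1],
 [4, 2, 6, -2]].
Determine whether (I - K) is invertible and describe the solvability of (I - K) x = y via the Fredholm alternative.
(I - K) is singular (det(I - K) = 0, i.e. 1 ∈ sigma(K)). (I - K) x = y is solvable iff y ⊥ ker((I - K)^*) = span{(2, 1, 3, -1)}, i.e. iff 2y_1 + y_2 + 3y_3 - y_4 = 0. When solvable, the solutions are x = y + c·(1, -2, 1, 2), c arbitrary (ker(I - K) = span{(1, -2, 1, 2)}, dimension 1).

K has rank 1, so it is an outer product K = u v^T: every row of K is a multiple of one row vector. Reading off the entries, u = (1, -2, 1, 2) and v = (2, 1, 3, -1) (row i of K equals u_i·v^T). A rank-one matrix u v^T satisfies K u = u (v·u) and kills the (3)-dimensional subspace v^⊥, so its characteristic polynomial is lambda^3 (lambda - v·u) with v·u = tr K = 1. Hence the eigenvalues of I - K are 1 (multiplicity 3) and 1 - (1) = 0, so det(I - K) = 0. (Direct check: I - K =
[[-1, -1, -3, 1],
 [4, 3, 6, -2],
 [-2, -1, -2, 1],
 [-4, -2, -6, 3]]
has determinant 0.) So 1 is an eigenvalue of K and (I - K) is not invertible. The finite-dimensional Fredholm alternative says: either (I - K) is invertible, or ker(I - K) ≠ {0} and then range(I - K) = ker((I - K)^*)^⊥, with dim ker(I - K) = dim ker((I - K)^*). We are in the second case, so we need both kernels. Kernel of I - K: (I - K) u = u - u (v·u) = u - u = 0, so ker(I - K) = span{u} = span{(1, -2, 1, 2)} (it is exactly 1-dimensional because rank(I - K) = 3). Kernel of the adjoint: K is real, so (I - K)^* = I - K^T = I - v u^T, and (I - v u^T) v = v - v (u·v) = 0; hence ker((I - K)^*) = span{v} = span{(2, 1, 3, -1)}. Therefore (I - K) x = y is solvable iff <y, v> = 0, i.e. iff 2y_1 + y_2 + 3y_3 - y_4 = 0. When this holds, K y = u (v·y) = 0, so (I - K) y = y and x = y is a particular solution; the full solution set is the line x = y + c·u = y + c·(1, -2, 1, 2), c ∈ C.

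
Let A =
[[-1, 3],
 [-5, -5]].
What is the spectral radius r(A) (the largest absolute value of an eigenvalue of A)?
r(A) = sqrt(20) ≈ 4.4721

The eigenvalues of A are the roots of its characteristic polynomial. With M = A (coefficients from the trace and determinant):
  p(λ) = det(λ I - M) = λ^2 + 6λ + 20.
For λ^2 + 6λ + 20 the discriminant is -44. It is negative, so the roots are the complex-conjugate pair λ = -3 ± (sqrt(44)/2) i ≈ -3 ± 3.3166i. For a conjugate pair the product of the roots equals the constant term, so |λ|^2 = 20 and |λ| = sqrt(20) ≈ 4.4721.
Thus the eigenvalues (to 4 decimals) are -3 ± 3.3166i (modulus 4.4721). The spectral radius is the largest modulus: r(A) = sqrt(20) ≈ 4.4721. (Cross-check: r(A) ≤ ||A||_2 ≈ 7.2361; equality holds whenever A is normal, though it can also hold for some non-normal A.)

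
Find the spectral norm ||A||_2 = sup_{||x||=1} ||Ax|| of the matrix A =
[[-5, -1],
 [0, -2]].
||A||_2 = sqrt((30 + sqrt(500))/2) ≈ 5.1167 (= sqrt(largest eigenvalue of A^T A))

||A||_2 = sigma_max(A) = sqrt(lambda_max(A^T A)). Form the symmetric matrix M = A^T A =
[[25, 5],
 [5, 5]].
Its characteristic polynomial (trace, determinant of M give the coefficients) is
  p(λ) = det(λ I - M) = λ^2 - 30λ + 100.
For λ^2 - 30λ + 100 the discriminant is 500. It is nonnegative but not a perfect square, so the roots are real and irrational: λ = (30 ± sqrt(500))/2 ≈ 26.1803, 3.8197.
So the eigenvalues of A^T A are ≈ 3.8197, 26.1803 (all ≥ 0, as they must be for A^T A). The largest is λ_max = (30 + sqrt(500))/2 ≈ 26.1803, hence ||A||_2 = sqrt(λ_max) = sqrt((30 + sqrt(500))/2) ≈ 5.1167.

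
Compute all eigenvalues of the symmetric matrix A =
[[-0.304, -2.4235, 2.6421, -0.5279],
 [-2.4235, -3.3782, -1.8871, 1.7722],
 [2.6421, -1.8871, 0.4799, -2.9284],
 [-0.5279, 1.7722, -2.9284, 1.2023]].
sigma(A) ≈ {-5, -3, 0, 6}

A is real symmetric, so its spectrum consists of real eigenvalues. Expanding the characteristic polynomial of the displayed matrix gives
  det(λ I - A) = p(λ) = λ^4 + (2)λ^3 + (-33)λ^2 + (-90.0023)λ + (-0.0036).
Solving p(λ) = 0 yields eigenvalues ≈ -5, -3, 0, 6. (A is shown rounded to 4 decimals, so these recover the underlying integer eigenvalues to within that precision.)
Verification: the trace of A = -2 equals the sum of eigenvalues -2, and det(A) ≈ -0.0036 matches the eigenvalue product 0.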